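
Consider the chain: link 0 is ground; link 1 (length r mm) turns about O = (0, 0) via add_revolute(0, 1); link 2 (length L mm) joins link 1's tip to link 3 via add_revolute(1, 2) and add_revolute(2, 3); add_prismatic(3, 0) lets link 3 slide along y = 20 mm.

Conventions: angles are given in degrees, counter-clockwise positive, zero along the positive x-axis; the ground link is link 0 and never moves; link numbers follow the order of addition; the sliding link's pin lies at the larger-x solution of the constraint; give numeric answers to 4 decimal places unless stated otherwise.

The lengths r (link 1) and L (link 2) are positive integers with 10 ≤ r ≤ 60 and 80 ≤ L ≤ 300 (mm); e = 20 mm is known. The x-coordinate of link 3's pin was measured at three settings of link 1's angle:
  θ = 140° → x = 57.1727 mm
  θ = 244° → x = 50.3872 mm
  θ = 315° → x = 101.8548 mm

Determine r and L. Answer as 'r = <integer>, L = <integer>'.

constraint per measurement: (x − r cos θ)² + (r sin θ − e)² = L²
subtracting the θ₁ and θ₂ equations cancels the r² and L² terms:
r = (x₁² − x₂²) / (2[(x₁cos θ₁ + e sin θ₁) − (x₂cos θ₂ + e sin θ₂)]) = 40.0000 → r = 40
L² = (x₁ − r cos θ₁)² + (r sin θ₁ − e)² = 7744.0038 → L = 88.0000 → L = 88
check at θ₃=315°: x = 101.8548 (printed 101.8548) ✓

r = 40, L = 88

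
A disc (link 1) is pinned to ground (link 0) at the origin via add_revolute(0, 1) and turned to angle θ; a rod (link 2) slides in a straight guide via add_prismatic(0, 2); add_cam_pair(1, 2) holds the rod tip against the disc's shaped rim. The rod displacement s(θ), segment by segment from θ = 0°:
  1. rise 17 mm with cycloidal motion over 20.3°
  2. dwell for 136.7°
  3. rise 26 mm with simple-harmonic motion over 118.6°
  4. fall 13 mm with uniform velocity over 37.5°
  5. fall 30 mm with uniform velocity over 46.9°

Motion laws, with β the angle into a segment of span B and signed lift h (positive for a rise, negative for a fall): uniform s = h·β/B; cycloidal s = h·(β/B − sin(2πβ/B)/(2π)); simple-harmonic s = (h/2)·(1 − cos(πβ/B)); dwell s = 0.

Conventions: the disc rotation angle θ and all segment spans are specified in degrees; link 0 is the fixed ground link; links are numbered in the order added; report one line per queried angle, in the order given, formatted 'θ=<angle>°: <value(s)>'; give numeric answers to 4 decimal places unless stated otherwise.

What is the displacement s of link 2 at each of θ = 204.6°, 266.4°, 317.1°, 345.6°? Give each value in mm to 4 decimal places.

segment 1 (0° to 20.3°, cycloidal, h = 17) is passed completely: s = 0.0000 + (17) = 17.0000
segment 2 (20.3° to 157°, dwell): s unchanged at 17.0000
θ = 204.6° falls in segment 3 (157° to 275.6°, simple-harmonic, h = 26): β = 204.6 − 157 = 47.6°, B = 118.6°; Δs = 26/2·(1 − cos(π·0.4013)) = 9.0352; s = 17.0000 + 9.0352 = 26.0352
θ = 266.4° falls in segment 3 (157° to 275.6°, simple-harmonic, h = 26): β = 266.4 − 157 = 109.4°, B = 118.6°; Δs = 26/2·(1 − cos(π·0.9224)) = 25.6159; s = 17.0000 + 25.6159 = 42.6159
segment 3 (157° to 275.6°, simple-harmonic, h = 26) is passed completely: s = 17.0000 + (26) = 43.0000
segment 4 (275.6° to 313.1°, uniform, h = -13) is passed completely: s = 43.0000 + (-13) = 30.0000
θ = 317.1° falls in segment 5 (313.1° to 360°, uniform, h = -30): β = 317.1 − 313.1 = 4°, B = 46.9°; Δs = -30·4/46.9 = -2.5586; s = 30.0000 − 2.5586 = 27.4414
θ = 345.6° falls in segment 5 (313.1° to 360°, uniform, h = -30): β = 345.6 − 313.1 = 32.5°, B = 46.9°; Δs = -30·32.5/46.9 = -20.7889; s = 30.0000 − 20.7889 = 9.2111

θ=204.6°: 26.0352
θ=266.4°: 42.6159
θ=317.1°: 27.4414
θ=345.6°: 9.2111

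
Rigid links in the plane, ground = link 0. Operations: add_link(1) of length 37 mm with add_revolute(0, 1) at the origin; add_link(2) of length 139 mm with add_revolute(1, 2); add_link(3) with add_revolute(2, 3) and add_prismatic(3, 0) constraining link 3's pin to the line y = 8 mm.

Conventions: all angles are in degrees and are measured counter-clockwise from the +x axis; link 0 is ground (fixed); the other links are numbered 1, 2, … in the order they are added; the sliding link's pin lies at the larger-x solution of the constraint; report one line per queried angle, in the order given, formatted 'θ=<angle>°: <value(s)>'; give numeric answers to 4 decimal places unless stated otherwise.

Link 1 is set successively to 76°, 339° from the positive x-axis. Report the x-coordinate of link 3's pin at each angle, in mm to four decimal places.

geometry: r = 37 mm, L = 139 mm, e = 8 mm
θ=76°: crank pin P = (r cos θ, r sin θ) = (8.951110, 35.900942)
θ=76°: h = r sin θ − e = 35.900942 − 8 = 27.900942
θ=76°: x = r cos θ + √(L² − h²) = 8.951110 + 136.170986 = 145.122096
θ=339°: crank pin P = (r cos θ, r sin θ) = (34.542476, -13.259614)
θ=339°: h = r sin θ − e = -13.259614 − 8 = -21.259614
θ=339°: x = r cos θ + √(L² − h²) = 34.542476 + 137.364584 = 171.907059

θ=76°: 145.1221
θ=339°: 171.9071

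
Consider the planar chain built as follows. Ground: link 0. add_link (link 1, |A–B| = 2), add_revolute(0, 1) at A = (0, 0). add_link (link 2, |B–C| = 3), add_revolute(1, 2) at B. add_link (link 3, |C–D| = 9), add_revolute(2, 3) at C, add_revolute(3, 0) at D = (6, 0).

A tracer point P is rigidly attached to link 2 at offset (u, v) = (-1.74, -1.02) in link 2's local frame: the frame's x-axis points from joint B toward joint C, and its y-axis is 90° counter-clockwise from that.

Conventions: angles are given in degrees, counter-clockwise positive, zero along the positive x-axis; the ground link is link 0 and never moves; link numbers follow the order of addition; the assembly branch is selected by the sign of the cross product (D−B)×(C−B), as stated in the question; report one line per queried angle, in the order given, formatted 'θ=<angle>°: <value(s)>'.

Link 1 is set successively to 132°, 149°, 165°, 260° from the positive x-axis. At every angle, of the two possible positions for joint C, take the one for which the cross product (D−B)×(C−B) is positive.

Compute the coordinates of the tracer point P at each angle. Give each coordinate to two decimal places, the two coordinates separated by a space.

A=(0,0), D=(6.00,0)
θ=132°: B = A + 2.00·(cos132°, sin132°) = (-1.3383, 1.4863)
θ=132°: |BD| = 7.4873
θ=132°: circle(B,3.00) ∩ circle(D,9.00): a=-1.0645, h=2.8048
θ=132°:   candidates: C₊=(-1.8248,4.4466) cross=21.000; C₋=(-2.9384,-1.0514) cross=-21.000
θ=132°:   branch + wants cross > 0 → take C=(-1.8248,4.4466) (cross=21.000)
θ=132°: ex = (C−B)/|BC| = (-0.1622,0.9868); ey = (-0.9868,-0.1622)
θ=132°: P = B + -1.74·ex + -1.02·ey = (-0.0496,-0.0652)
θ=149°: B = A + 2.00·(cos149°, sin149°) = (-1.7143, 1.0301)
θ=149°: |BD| = 7.7828
θ=149°: circle(B,3.00) ∩ circle(D,9.00): a=-0.7342, h=2.9088
θ=149°:   candidates: C₊=(-2.0571,4.0104) cross=22.638; C₋=(-2.8270,-1.7559) cross=-22.638
θ=149°:   branch + wants cross > 0 → take C=(-2.0571,4.0104) (cross=22.638)
θ=149°: ex = (C−B)/|BC| = (-0.1142,0.9935); ey = (-0.9935,-0.1142)
θ=149°: P = B + -1.74·ex + -1.02·ey = (-0.5022,-0.5820)
θ=165°: B = A + 2.00·(cos165°, sin165°) = (-1.9319, 0.5176)
θ=165°: |BD| = 7.9487
θ=165°: circle(B,3.00) ∩ circle(D,9.00): a=-0.5547, h=2.9483
θ=165°:   candidates: C₊=(-2.2933,3.4958) cross=23.435; C₋=(-2.6773,-2.3883) cross=-23.435
θ=165°:   branch + wants cross > 0 → take C=(-2.2933,3.4958) (cross=23.435)
θ=165°: ex = (C−B)/|BC| = (-0.1205,0.9927); ey = (-0.9927,-0.1205)
θ=165°: P = B + -1.74·ex + -1.02·ey = (-0.7096,-1.0868)
θ=260°: B = A + 2.00·(cos260°, sin260°) = (-0.3473, -1.9696)
θ=260°: |BD| = 6.6459
θ=260°: circle(B,3.00) ∩ circle(D,9.00): a=-2.0940, h=2.1483
θ=260°:   candidates: C₊=(-2.9839,-0.5384) cross=14.277; C₋=(-1.7105,-4.6420) cross=-14.277
θ=260°:   branch + wants cross > 0 → take C=(-2.9839,-0.5384) (cross=14.277)
θ=260°: ex = (C−B)/|BC| = (-0.8789,0.4771); ey = (-0.4771,-0.8789)
θ=260°: P = B + -1.74·ex + -1.02·ey = (1.6685,-1.9033)

θ=132°: -0.05 -0.07
θ=149°: -0.50 -0.58
θ=165°: -0.71 -1.09
θ=260°: 1.67 -1.90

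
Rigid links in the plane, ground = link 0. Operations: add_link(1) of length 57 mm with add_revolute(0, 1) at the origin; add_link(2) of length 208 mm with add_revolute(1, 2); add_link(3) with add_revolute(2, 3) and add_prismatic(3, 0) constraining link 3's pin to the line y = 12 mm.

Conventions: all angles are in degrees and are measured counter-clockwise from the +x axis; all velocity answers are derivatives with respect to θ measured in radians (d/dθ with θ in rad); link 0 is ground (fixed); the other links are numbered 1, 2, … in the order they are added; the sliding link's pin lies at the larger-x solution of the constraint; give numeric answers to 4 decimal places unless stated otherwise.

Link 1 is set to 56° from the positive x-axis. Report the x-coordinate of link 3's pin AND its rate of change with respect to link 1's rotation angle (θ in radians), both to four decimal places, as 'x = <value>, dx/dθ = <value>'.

geometry: r = 57 mm, L = 208 mm, e = 12 mm
crank pin P = (r cos θ, r sin θ) = (31.873995, 47.255142)
h = r sin θ − e = 47.255142 − 12 = 35.255142
x = r cos θ + √(L² − h²) = 31.873995 + 204.990427 = 236.864422
dx/dθ = −r sin θ − h·r cos θ/√(L² − h²) (θ in radians; h = 35.255142) = -52.736969

x = 236.8644, dx/dθ = -52.7370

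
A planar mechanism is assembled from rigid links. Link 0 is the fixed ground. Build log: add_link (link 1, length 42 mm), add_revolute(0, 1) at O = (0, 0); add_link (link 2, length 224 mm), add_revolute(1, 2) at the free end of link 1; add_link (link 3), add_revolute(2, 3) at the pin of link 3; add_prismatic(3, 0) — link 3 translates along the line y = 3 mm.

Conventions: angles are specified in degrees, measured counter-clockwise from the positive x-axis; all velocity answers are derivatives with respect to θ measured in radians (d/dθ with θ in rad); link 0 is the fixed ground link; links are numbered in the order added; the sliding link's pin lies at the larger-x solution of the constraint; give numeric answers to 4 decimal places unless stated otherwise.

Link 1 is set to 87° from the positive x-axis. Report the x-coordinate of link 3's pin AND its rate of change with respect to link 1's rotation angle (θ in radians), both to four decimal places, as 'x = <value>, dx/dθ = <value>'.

geometry: r = 42 mm, L = 224 mm, e = 3 mm
crank pin P = (r cos θ, r sin θ) = (2.198110, 41.942440)
h = r sin θ − e = 41.942440 − 3 = 38.942440
x = r cos θ + √(L² − h²) = 2.198110 + 220.588953 = 222.787063
dx/dθ = −r sin θ − h·r cos θ/√(L² − h²) (θ in radians; h = 38.942440) = -42.330492

x = 222.7871, dx/dθ = -42.3305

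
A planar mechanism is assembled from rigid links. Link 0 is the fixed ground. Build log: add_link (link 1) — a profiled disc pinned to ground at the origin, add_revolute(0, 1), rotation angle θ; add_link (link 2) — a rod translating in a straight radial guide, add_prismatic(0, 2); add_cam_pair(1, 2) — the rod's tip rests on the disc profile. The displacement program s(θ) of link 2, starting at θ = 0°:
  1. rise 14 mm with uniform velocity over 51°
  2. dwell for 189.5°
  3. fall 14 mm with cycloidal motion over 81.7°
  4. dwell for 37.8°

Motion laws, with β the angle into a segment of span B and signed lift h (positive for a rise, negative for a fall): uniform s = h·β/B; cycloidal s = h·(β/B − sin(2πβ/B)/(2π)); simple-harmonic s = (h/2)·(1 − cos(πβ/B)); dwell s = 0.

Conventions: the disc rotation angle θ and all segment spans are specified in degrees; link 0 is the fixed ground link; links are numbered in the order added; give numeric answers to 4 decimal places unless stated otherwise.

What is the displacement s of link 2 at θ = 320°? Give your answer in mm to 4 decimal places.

seg 1 [0°–51°] uniform, h=14: full span → s += 14 → s = 14.0000
seg 2 [51°–240.5°] dwell: s stays 14.0000
seg 3 [240.5°–322.2°] cycloidal, h=-14: θ=320° here. β=79.5, B=81.7. -14·(0.9731 − sin(2π·0.9731)/(2π)) = -13.9982 → s = 0.0018

0.0018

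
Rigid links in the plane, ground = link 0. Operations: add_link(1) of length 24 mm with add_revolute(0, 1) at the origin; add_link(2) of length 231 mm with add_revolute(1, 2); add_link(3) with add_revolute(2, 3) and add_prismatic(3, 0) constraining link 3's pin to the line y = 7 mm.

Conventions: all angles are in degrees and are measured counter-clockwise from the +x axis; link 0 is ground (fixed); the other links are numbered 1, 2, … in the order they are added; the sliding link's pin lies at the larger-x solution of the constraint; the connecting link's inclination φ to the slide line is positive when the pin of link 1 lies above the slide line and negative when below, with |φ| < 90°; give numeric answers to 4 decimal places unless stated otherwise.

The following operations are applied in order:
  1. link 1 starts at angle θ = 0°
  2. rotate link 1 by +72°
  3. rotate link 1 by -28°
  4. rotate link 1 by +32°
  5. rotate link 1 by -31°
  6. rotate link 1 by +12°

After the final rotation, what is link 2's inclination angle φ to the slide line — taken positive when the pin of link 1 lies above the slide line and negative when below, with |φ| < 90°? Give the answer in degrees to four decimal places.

geometry: r = 24 mm, L = 231 mm, e = 7 mm; θ starts at 0°
rotate link 1 by +72°: θ ← 0° +72° = 72°
rotate link 1 by -28°: θ ← 72° -28° = 44°
rotate link 1 by +32°: θ ← 44° +32° = 76°
rotate link 1 by -31°: θ ← 76° -31° = 45°
rotate link 1 by +12°: θ ← 45° +12° = 57°
h = r sin θ − e = 20.128094 − 7 = 13.128094
sin φ = h / L = 13.128094 / 231 = 0.05683157
φ = arcsin(0.05683157) = 3.257965°

3.2580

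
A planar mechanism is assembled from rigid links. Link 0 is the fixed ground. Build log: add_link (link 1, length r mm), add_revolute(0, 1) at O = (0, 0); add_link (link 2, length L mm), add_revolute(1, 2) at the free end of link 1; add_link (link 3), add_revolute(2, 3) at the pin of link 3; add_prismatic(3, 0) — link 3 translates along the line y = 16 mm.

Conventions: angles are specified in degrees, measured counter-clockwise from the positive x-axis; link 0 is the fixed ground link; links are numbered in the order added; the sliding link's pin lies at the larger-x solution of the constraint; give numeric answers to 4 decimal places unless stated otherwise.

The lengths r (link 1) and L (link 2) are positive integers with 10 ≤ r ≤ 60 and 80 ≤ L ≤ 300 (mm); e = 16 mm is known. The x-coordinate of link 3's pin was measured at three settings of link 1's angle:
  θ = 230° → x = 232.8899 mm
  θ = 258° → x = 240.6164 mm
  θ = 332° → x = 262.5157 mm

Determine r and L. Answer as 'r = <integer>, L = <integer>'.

constraint per measurement: (x − r cos θ)² + (r sin θ − e)² = L²
subtracting the θ₁ and θ₂ equations cancels the r² and L² terms:
r = (x₁² − x₂²) / (2[(x₁cos θ₁ + e sin θ₁) − (x₂cos θ₂ + e sin θ₂)]) = 18.9999 → r = 19
L² = (x₁ − r cos θ₁)² + (r sin θ₁ − e)² = 61009.0127 → L = 247.0000 → L = 247
check at θ₃=332°: x = 262.5157 (printed 262.5157) ✓

r = 19, L = 247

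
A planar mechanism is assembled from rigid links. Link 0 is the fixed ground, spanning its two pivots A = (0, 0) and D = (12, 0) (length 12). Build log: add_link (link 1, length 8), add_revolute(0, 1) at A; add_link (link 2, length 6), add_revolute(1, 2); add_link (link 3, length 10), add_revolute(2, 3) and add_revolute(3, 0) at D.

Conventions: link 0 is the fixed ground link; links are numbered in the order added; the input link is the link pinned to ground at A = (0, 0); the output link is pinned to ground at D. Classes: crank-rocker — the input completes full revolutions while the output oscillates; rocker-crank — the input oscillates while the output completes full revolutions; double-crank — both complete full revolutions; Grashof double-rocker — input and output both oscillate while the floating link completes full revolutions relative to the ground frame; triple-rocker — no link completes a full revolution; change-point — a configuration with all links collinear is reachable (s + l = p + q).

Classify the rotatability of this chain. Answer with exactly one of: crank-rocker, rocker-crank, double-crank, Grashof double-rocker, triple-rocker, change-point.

lengths: ground=12, input=8, coupler=6, output=10
sorted: s=6 (shortest), l=12 (longest), p+q=18
s + l = 18 vs p + q = 18
s + l = p + q → change-point (collinear configuration reachable)

change-point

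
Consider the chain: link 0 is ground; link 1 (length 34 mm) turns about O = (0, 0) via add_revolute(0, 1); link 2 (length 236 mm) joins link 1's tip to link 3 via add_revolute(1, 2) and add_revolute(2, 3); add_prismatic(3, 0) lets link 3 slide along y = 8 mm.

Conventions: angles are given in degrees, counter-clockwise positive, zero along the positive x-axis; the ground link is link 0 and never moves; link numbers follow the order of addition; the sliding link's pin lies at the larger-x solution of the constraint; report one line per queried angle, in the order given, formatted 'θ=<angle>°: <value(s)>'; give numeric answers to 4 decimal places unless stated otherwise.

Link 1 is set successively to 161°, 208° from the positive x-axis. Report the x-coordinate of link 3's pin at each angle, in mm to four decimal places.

geometry: r = 34 mm, L = 236 mm, e = 8 mm
θ=161°: crank pin P = (r cos θ, r sin θ) = (-32.147632, 11.069317)
θ=161°: h = r sin θ − e = 11.069317 − 8 = 3.069317
θ=161°: x = r cos θ + √(L² − h²) = -32.147632 + 235.980040 = 203.832408
θ=208°: crank pin P = (r cos θ, r sin θ) = (-30.020218, -15.962033)
θ=208°: h = r sin θ − e = -15.962033 − 8 = -23.962033
θ=208°: x = r cos θ + √(L² − h²) = -30.020218 + 234.780368 = 204.760149

θ=161°: 203.8324
θ=208°: 204.7601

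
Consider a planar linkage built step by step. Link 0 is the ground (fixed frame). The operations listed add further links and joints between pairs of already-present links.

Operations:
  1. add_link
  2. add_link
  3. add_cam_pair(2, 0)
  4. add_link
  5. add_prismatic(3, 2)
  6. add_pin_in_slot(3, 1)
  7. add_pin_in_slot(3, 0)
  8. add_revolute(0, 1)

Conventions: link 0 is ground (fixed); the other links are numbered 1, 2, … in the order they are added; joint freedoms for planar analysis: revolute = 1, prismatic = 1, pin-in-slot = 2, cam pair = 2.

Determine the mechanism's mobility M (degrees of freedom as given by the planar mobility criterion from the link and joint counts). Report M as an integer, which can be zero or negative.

link 0 = ground. State L|J1|J2 = 1|0|0
+link1  2|0|0
+link2  3|0|0
C(2,0) f=2→J2  3|0|1
+link3  4|0|1
P(3,2) f=1→J1  4|1|1
PS(3,1) f=2→J2  4|1|2
PS(3,0) f=2→J2  4|1|3
R(0,1) f=1→J1  4|2|3
M = 3(4−1)−2·2−3 = 9−4−3 = 2

M = 2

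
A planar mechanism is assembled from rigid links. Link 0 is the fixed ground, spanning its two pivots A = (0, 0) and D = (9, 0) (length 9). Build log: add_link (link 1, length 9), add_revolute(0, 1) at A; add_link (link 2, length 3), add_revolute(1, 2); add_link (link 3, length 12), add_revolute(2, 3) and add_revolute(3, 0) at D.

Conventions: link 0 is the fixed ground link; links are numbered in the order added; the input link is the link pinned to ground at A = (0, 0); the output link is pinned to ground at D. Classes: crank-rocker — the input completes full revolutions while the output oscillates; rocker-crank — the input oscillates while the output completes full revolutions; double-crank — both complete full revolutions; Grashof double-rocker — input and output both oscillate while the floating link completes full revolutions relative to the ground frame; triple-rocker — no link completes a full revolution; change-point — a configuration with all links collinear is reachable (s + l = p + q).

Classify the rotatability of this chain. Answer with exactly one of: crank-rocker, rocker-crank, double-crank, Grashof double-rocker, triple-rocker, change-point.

lengths: ground=9, input=9, coupler=3, output=12
sorted: s=3 (shortest), l=12 (longest), p+q=18
s + l = 15 vs p + q = 18
s + l < p + q (Grashof) with shortest = coupler link → Grashof double-rocker

Grashof double-rocker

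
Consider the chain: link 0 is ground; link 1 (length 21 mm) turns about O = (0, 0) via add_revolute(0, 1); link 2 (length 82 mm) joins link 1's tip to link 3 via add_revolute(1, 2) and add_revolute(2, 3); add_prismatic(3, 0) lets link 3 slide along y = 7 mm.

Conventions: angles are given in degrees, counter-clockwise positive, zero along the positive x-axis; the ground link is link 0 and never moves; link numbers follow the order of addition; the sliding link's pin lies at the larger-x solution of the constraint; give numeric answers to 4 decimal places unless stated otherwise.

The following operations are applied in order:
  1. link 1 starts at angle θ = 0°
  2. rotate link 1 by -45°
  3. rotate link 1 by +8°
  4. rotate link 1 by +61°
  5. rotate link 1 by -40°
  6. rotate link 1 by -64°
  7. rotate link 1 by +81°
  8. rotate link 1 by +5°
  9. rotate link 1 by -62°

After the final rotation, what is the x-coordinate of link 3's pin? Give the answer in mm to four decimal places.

geometry: r = 21 mm, L = 82 mm, e = 7 mm; θ starts at 0°
rotate link 1 by -45°: θ ← 0° -45° = -45°
rotate link 1 by +8°: θ ← -45° +8° = -37°
rotate link 1 by +61°: θ ← -37° +61° = 24°
rotate link 1 by -40°: θ ← 24° -40° = -16°
rotate link 1 by -64°: θ ← -16° -64° = -80°
rotate link 1 by +81°: θ ← -80° +81° = 1°
rotate link 1 by +5°: θ ← 1° +5° = 6°
rotate link 1 by -62°: θ ← 6° -62° = -56°
crank pin P = (r cos θ, r sin θ) = (11.743051, -17.409789)
h = r sin θ − e = -17.409789 − 7 = -24.409789
x = r cos θ + √(L² − h²) = 11.743051 + 78.282579 = 90.025630

90.0256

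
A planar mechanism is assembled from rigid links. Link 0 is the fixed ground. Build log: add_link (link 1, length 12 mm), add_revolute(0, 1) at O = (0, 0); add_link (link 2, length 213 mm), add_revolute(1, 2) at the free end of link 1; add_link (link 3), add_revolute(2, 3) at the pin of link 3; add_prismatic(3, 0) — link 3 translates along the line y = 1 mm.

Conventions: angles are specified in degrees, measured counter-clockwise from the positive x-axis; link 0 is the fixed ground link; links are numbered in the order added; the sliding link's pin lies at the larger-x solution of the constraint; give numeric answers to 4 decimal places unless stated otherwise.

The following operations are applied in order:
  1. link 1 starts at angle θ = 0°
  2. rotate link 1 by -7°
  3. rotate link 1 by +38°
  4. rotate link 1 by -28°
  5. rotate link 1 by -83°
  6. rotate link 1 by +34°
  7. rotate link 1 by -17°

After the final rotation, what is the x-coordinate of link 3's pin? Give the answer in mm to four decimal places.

geometry: r = 12 mm, L = 213 mm, e = 1 mm; θ starts at 0°
rotate link 1 by -7°: θ ← 0° -7° = -7°
rotate link 1 by +38°: θ ← -7° +38° = 31°
rotate link 1 by -28°: θ ← 31° -28° = 3°
rotate link 1 by -83°: θ ← 3° -83° = -80°
rotate link 1 by +34°: θ ← -80° +34° = -46°
rotate link 1 by -17°: θ ← -46° -17° = -63°
crank pin P = (r cos θ, r sin θ) = (5.447886, -10.692078)
h = r sin θ − e = -10.692078 − 1 = -11.692078
x = r cos θ + √(L² − h²) = 5.447886 + 212.678855 = 218.126741

218.1267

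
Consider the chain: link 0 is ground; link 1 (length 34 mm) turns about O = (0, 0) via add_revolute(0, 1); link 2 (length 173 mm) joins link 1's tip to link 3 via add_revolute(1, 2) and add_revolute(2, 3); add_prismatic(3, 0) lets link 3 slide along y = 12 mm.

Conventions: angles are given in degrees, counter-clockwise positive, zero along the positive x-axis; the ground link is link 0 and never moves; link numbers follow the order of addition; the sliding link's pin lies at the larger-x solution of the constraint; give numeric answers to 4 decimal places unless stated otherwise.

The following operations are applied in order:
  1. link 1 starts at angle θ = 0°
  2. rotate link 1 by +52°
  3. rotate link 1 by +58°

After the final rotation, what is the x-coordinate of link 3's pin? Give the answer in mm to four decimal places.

geometry: r = 34 mm, L = 173 mm, e = 12 mm; θ starts at 0°
rotate link 1 by +52°: θ ← 0° +52° = 52°
rotate link 1 by +58°: θ ← 52° +58° = 110°
crank pin P = (r cos θ, r sin θ) = (-11.628685, 31.949549)
h = r sin θ − e = 31.949549 − 12 = 19.949549
x = r cos θ + √(L² − h²) = -11.628685 + 171.845906 = 160.217221

160.2172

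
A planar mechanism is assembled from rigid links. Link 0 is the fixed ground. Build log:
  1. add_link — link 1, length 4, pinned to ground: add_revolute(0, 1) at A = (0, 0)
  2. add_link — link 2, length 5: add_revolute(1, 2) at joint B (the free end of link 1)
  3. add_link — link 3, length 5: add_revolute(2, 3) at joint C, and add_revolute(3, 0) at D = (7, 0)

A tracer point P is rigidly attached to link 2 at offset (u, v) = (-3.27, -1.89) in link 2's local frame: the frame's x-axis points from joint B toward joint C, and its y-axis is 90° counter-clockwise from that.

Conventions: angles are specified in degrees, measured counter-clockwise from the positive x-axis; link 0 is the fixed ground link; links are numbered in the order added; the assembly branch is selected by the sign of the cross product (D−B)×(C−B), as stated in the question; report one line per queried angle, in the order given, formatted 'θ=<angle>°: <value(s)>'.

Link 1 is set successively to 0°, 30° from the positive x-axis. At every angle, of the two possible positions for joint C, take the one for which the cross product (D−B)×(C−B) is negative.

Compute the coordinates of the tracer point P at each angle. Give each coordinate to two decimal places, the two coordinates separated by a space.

A=(0,0), D=(7.00,0)
θ=0°: B = A + 4.00·(cos0°, sin0°) = (4.0000, 0.0000)
θ=0°: |BD| = 3.0000
θ=0°: circle(B,5.00) ∩ circle(D,5.00): a=1.5000, h=4.7697
θ=0°:   candidates: C₊=(5.5000,4.7697) cross=14.309; C₋=(5.5000,-4.7697) cross=-14.309
θ=0°:   branch - wants cross < 0 → take C=(5.5000,-4.7697) (cross=-14.309)
θ=0°: ex = (C−B)/|BC| = (0.3000,-0.9539); ey = (0.9539,0.3000)
θ=0°: P = B + -3.27·ex + -1.89·ey = (1.2161,2.5524)
θ=30°: B = A + 4.00·(cos30°, sin30°) = (3.4641, 2.0000)
θ=30°: |BD| = 4.0623
θ=30°: circle(B,5.00) ∩ circle(D,5.00): a=2.0312, h=4.5688
θ=30°:   candidates: C₊=(7.4814,4.9768) cross=18.560; C₋=(2.9827,-2.9768) cross=-18.560
θ=30°:   branch - wants cross < 0 → take C=(2.9827,-2.9768) (cross=-18.560)
θ=30°: ex = (C−B)/|BC| = (-0.0963,-0.9954); ey = (0.9954,-0.0963)
θ=30°: P = B + -3.27·ex + -1.89·ey = (1.8977,5.4368)

θ=0°: 1.22 2.55
θ=30°: 1.90 5.44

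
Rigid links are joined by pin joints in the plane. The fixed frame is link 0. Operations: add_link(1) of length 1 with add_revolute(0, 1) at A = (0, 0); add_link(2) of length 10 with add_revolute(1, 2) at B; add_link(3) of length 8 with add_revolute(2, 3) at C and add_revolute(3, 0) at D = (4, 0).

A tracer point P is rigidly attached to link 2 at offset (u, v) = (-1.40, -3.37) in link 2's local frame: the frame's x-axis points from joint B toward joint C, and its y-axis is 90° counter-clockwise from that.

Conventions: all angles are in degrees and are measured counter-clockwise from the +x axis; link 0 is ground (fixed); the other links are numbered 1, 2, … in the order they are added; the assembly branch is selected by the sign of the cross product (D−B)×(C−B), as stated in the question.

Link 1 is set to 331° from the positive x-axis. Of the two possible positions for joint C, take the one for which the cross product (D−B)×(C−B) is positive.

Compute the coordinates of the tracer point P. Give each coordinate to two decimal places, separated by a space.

A=(0,0), D=(4.00,0)
B = A + 1.00·(cos331°, sin331°) = (0.8746, -0.4848)
|BD| = 3.1628
circle(B,10.00) ∩ circle(D,8.00): a=7.2726, h=6.8636
  candidates: C₊=(7.0092,7.4125) cross=21.708; C₋=(9.1134,-6.1525) cross=-21.708
  branch + wants cross > 0 → take C=(7.0092,7.4125) (cross=21.708)
ex = (C−B)/|BC| = (0.6135,0.7897); ey = (-0.7897,0.6135)
P = B + -1.40·ex + -3.37·ey = (2.6772,-3.6578)

2.68 -3.66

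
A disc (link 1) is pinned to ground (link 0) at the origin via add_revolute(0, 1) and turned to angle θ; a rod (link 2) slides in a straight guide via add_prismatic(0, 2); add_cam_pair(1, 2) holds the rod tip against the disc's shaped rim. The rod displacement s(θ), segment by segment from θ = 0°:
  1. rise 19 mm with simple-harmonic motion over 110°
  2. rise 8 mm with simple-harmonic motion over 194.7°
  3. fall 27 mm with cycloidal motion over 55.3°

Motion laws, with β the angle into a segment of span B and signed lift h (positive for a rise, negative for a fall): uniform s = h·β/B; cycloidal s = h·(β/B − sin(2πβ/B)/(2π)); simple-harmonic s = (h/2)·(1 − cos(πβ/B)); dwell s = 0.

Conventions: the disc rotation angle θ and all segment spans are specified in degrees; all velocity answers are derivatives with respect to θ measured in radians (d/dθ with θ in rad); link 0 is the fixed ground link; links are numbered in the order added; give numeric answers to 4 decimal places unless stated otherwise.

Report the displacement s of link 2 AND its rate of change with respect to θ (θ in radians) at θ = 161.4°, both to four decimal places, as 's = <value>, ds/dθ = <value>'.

segment 1 (0° to 110°, simple-harmonic, h = 19) is passed completely: s = 0.0000 + (19) = 19.0000
θ = 161.4° falls in segment 2 (110° to 304.7°, simple-harmonic, h = 8): β = 161.4 − 110 = 51.4°, B = 194.7°; Δs = 8/2·(1 − cos(π·0.2640)) = 1.2986; s = 19.0000 + 1.2986 = 20.2986
velocity in seg [110°–304.7°] (simple-harmonic), θ in radians: β = 51.4° = 0.8971 rad, B = 194.7° = 3.3982 rad; ds/dθ = (πh/(2B)) sin(πβ/B) = (π·8/(2·3.3982)) sin(π·0.2640) = 2.727289 mm/rad

s = 20.2986, ds/dθ = 2.7273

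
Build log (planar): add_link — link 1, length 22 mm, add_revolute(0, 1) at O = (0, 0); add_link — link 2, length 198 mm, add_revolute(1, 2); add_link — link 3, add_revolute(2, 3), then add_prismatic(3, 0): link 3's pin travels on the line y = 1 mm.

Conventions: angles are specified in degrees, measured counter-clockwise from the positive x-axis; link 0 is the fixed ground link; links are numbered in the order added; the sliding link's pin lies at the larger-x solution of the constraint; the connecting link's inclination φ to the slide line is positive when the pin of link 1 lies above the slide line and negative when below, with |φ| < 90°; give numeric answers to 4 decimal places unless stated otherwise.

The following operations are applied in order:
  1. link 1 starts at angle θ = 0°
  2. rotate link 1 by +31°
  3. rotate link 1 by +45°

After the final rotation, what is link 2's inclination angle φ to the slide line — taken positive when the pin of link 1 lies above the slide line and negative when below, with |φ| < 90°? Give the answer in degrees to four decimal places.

geometry: r = 22 mm, L = 198 mm, e = 1 mm; θ starts at 0°
rotate link 1 by +31°: θ ← 0° +31° = 31°
rotate link 1 by +45°: θ ← 31° +45° = 76°
h = r sin θ − e = 21.346506 − 1 = 20.346506
sin φ = h / L = 20.346506 / 198 = 0.10276013
φ = arcsin(0.10276013) = 5.898133°

5.8981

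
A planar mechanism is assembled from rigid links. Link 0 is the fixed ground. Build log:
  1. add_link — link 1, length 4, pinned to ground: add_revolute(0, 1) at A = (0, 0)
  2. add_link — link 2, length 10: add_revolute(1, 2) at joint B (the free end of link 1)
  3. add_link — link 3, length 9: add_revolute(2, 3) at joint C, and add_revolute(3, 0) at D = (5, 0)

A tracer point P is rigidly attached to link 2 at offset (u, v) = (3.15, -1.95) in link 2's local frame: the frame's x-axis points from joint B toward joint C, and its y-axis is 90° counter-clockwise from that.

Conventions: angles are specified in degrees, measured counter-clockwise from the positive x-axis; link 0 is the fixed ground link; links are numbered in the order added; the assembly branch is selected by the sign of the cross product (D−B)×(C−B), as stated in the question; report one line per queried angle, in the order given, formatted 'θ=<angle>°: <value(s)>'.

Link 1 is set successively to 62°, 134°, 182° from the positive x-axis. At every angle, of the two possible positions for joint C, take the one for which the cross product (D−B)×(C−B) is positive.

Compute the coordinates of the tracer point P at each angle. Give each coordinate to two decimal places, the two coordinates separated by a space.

A=(0,0), D=(5.00,0)
θ=62°: B = A + 4.00·(cos62°, sin62°) = (1.8779, 3.5318)
θ=62°: |BD| = 4.7139
θ=62°: circle(B,10.00) ∩ circle(D,9.00): a=4.3723, h=8.9935
θ=62°:   candidates: C₊=(11.5119,6.2125) cross=42.395; C₋=(-1.9644,-5.7006) cross=-42.395
θ=62°:   branch + wants cross > 0 → take C=(11.5119,6.2125) (cross=42.395)
θ=62°: ex = (C−B)/|BC| = (0.9634,0.2681); ey = (-0.2681,0.9634)
θ=62°: P = B + 3.15·ex + -1.95·ey = (5.4353,2.4976)
θ=134°: B = A + 4.00·(cos134°, sin134°) = (-2.7786, 2.8774)
θ=134°: |BD| = 8.2938
θ=134°: circle(B,10.00) ∩ circle(D,9.00): a=5.2923, h=8.4848
θ=134°:   candidates: C₊=(5.1286,8.9991) cross=70.371; C₋=(-0.7586,-6.9165) cross=-70.371
θ=134°:   branch + wants cross > 0 → take C=(5.1286,8.9991) (cross=70.371)
θ=134°: ex = (C−B)/|BC| = (0.7907,0.6122); ey = (-0.6122,0.7907)
θ=134°: P = B + 3.15·ex + -1.95·ey = (0.9059,3.2638)
θ=182°: B = A + 4.00·(cos182°, sin182°) = (-3.9976, -0.1396)
θ=182°: |BD| = 8.9986
θ=182°: circle(B,10.00) ∩ circle(D,9.00): a=5.5550, h=8.3151
θ=182°:   candidates: C₊=(1.4278,8.2607) cross=74.825; C₋=(1.6858,-8.3676) cross=-74.825
θ=182°:   branch + wants cross > 0 → take C=(1.4278,8.2607) (cross=74.825)
θ=182°: ex = (C−B)/|BC| = (0.5425,0.8400); ey = (-0.8400,0.5425)
θ=182°: P = B + 3.15·ex + -1.95·ey = (-0.6505,1.4486)

θ=62°: 5.44 2.50
θ=134°: 0.91 3.26
θ=182°: -0.65 1.45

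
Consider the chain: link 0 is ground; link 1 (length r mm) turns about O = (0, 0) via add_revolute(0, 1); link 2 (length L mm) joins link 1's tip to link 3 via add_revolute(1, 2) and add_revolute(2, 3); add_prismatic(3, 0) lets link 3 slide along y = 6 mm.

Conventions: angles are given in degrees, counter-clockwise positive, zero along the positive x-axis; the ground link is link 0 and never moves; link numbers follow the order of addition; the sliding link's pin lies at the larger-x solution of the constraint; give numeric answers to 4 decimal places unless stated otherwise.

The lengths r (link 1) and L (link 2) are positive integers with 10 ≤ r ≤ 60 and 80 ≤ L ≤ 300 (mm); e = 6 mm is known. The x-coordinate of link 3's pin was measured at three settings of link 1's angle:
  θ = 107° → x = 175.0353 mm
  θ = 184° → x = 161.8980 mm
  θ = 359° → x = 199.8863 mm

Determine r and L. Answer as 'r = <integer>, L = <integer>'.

constraint per measurement: (x − r cos θ)² + (r sin θ − e)² = L²
subtracting the θ₁ and θ₂ equations cancels the r² and L² terms:
r = (x₁² − x₂²) / (2[(x₁cos θ₁ + e sin θ₁) − (x₂cos θ₂ + e sin θ₂)]) = 18.9999 → r = 19
L² = (x₁ − r cos θ₁)² + (r sin θ₁ − e)² = 32760.9828 → L = 181.0000 → L = 181
check at θ₃=359°: x = 199.8863 (printed 199.8863) ✓

r = 19, L = 181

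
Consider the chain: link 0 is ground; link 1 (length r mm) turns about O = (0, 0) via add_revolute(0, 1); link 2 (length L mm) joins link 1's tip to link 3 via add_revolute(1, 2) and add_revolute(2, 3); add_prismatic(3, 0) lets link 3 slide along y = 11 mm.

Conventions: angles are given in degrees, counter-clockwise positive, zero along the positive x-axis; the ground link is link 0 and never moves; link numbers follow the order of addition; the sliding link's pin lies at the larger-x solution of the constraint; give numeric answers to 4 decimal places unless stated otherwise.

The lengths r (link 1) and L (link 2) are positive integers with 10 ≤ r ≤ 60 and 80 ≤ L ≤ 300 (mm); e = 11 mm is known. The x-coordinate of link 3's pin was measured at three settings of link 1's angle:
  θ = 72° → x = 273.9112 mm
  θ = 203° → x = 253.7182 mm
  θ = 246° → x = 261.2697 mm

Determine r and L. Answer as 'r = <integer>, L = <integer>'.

constraint per measurement: (x − r cos θ)² + (r sin θ − e)² = L²
subtracting the θ₁ and θ₂ equations cancels the r² and L² terms:
r = (x₁² − x₂²) / (2[(x₁cos θ₁ + e sin θ₁) − (x₂cos θ₂ + e sin θ₂)]) = 15.9999 → r = 16
L² = (x₁ − r cos θ₁)² + (r sin θ₁ − e)² = 72360.9907 → L = 269.0000 → L = 269
check at θ₃=246°: x = 261.2697 (printed 261.2697) ✓

r = 16, L = 269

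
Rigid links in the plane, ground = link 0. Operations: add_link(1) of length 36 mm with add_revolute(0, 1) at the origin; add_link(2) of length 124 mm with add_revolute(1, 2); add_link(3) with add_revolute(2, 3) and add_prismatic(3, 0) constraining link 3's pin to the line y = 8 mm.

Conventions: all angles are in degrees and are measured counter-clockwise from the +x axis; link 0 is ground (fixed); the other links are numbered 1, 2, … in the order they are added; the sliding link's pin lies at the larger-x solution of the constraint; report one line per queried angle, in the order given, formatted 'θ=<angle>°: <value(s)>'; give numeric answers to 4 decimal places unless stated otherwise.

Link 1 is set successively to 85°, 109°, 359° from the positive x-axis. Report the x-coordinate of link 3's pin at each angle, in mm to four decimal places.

geometry: r = 36 mm, L = 124 mm, e = 8 mm
θ=85°: crank pin P = (r cos θ, r sin θ) = (3.137607, 35.863009)
θ=85°: h = r sin θ − e = 35.863009 − 8 = 27.863009
θ=85°: x = r cos θ + √(L² − h²) = 3.137607 + 120.829023 = 123.966629
θ=109°: crank pin P = (r cos θ, r sin θ) = (-11.720454, 34.038669)
θ=109°: h = r sin θ − e = 34.038669 − 8 = 26.038669
θ=109°: x = r cos θ + √(L² − h²) = -11.720454 + 121.235258 = 109.514804
θ=359°: crank pin P = (r cos θ, r sin θ) = (35.994517, -0.628287)
θ=359°: h = r sin θ − e = -0.628287 − 8 = -8.628287
θ=359°: x = r cos θ + √(L² − h²) = 35.994517 + 123.699445 = 159.693962

θ=85°: 123.9666
θ=109°: 109.5148
θ=359°: 159.6940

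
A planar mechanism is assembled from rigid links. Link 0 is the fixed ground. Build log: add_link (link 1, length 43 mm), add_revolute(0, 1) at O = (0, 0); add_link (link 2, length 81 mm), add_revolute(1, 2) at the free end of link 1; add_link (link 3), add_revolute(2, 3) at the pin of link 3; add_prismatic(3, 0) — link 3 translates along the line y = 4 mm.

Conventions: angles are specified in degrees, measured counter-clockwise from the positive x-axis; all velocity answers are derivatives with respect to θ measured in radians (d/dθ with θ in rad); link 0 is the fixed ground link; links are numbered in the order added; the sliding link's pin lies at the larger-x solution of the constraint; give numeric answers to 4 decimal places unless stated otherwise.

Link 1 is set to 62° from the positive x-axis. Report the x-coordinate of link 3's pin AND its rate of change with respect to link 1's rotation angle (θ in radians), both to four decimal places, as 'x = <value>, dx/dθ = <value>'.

geometry: r = 43 mm, L = 81 mm, e = 4 mm
crank pin P = (r cos θ, r sin θ) = (20.187277, 37.966746)
h = r sin θ − e = 37.966746 − 4 = 33.966746
x = r cos θ + √(L² − h²) = 20.187277 + 73.534075 = 93.721352
dx/dθ = −r sin θ − h·r cos θ/√(L² − h²) (θ in radians; h = 33.966746) = -47.291622

x = 93.7214, dx/dθ = -47.2916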